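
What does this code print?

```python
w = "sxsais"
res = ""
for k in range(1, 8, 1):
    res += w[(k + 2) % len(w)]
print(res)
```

aissxsa

k=1: add w[3]='a' → 'a'
k=2: add w[4]='i' → 'ai'
k=3: add w[5]='s' → 'ais'
k=4: add w[0]='s' → 'aiss'
k=5: add w[1]='x' → 'aissx'
k=6: add w[2]='s' → 'aissxs'
k=7: add w[3]='a' → 'aissxsa'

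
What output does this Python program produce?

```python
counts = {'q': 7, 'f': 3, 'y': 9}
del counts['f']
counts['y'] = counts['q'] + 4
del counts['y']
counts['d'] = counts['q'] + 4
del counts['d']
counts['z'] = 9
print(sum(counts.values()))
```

del 'f' → {'q': 7, 'y': 9}
counts['y'] = counts['q']+4 = 11 → {'q': 7, 'y': 11}
del 'y' → {'q': 7}
counts['d'] = counts['q']+4 = 11 → {'q': 7, 'd': 11}
del 'd' → {'q': 7}
counts['z'] = 9 → {'q': 7, 'z': 9}
sum of values = 16

16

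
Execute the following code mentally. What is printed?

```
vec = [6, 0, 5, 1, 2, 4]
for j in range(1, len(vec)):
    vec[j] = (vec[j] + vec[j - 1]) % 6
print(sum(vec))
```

13

j=1: vec[1] = (0+6)%6 = 0 → [6, 0, 5, 1, 2, 4]
j=2: vec[2] = (5+0)%6 = 5 → [6, 0, 5, 1, 2, 4]
j=3: vec[3] = (1+5)%6 = 0 → [6, 0, 5, 0, 2, 4]
j=4: vec[4] = (2+0)%6 = 2 → [6, 0, 5, 0, 2, 4]
j=5: vec[5] = (4+2)%6 = 0 → [6, 0, 5, 0, 2, 0]
sum = 13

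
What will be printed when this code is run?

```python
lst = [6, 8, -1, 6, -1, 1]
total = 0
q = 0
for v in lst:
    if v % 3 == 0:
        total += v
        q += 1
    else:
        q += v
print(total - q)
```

3

v=6: %3==0, total = 0+6 = 6; q=1
v=8: not %3==0; q=9
v=-1: not %3==0; q=8
v=6: %3==0, total = 6+6 = 12; q=9
v=-1: not %3==0; q=8
v=1: not %3==0; q=9
total-q = 12-9 = 3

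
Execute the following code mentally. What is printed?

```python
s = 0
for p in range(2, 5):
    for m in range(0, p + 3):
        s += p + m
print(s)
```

102

p=2,m=0: s = 0+2 = 2
p=2,m=1: s = 2+3 = 5
p=2,m=2: s = 5+4 = 9
p=2,m=3: s = 9+5 = 14
p=2,m=4: s = 14+6 = 20
p=3,m=0: s = 20+3 = 23
p=3,m=1: s = 23+4 = 27
p=3,m=2: s = 27+5 = 32
p=3,m=3: s = 32+6 = 38
p=3,m=4: s = 38+7 = 45
p=3,m=5: s = 45+8 = 53
p=4,m=0: s = 53+4 = 57
p=4,m=1: s = 57+5 = 62
p=4,m=2: s = 62+6 = 68
p=4,m=3: s = 68+7 = 75
p=4,m=4: s = 75+8 = 83
p=4,m=5: s = 83+9 = 92
p=4,m=6: s = 92+10 = 102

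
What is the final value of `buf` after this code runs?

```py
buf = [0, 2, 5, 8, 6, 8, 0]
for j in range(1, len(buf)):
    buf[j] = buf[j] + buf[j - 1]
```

[0, 2, 7, 15, 21, 29, 29]

j=1: buf[1] = 2+0 = 2 → [0, 2, 5, 8, 6, 8, 0]
j=2: buf[2] = 5+2 = 7 → [0, 2, 7, 8, 6, 8, 0]
j=3: buf[3] = 8+7 = 15 → [0, 2, 7, 15, 6, 8, 0]
j=4: buf[4] = 6+15 = 21 → [0, 2, 7, 15, 21, 8, 0]
j=5: buf[5] = 8+21 = 29 → [0, 2, 7, 15, 21, 29, 0]
j=6: buf[6] = 0+29 = 29 → [0, 2, 7, 15, 21, 29, 29]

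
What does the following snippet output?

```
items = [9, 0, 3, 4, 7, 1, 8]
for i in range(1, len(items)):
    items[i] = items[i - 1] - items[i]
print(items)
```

[9, 9, 6, 2, -5, -6, -14]

i=1: items[1] = 9-0 = 9 → [9, 9, 3, 4, 7, 1, 8]
i=2: items[2] = 9-3 = 6 → [9, 9, 6, 4, 7, 1, 8]
i=3: items[3] = 6-4 = 2 → [9, 9, 6, 2, 7, 1, 8]
i=4: items[4] = 2-7 = -5 → [9, 9, 6, 2, -5, 1, 8]
i=5: items[5] = (-5)-1 = -6 → [9, 9, 6, 2, -5, -6, 8]
i=6: items[6] = (-6)-8 = -14 → [9, 9, 6, 2, -5, -6, -14]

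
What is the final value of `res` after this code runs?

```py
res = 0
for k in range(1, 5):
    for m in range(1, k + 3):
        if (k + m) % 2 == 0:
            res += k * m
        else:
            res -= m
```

70

k=1,m=1: even sum, res = 0+1 = 1
k=1,m=2: odd sum, res = 1-2 = -1
k=1,m=3: even sum, res = (-1)+3 = 2
k=2,m=1: odd sum, res = 2-1 = 1
k=2,m=2: even sum, res = 1+4 = 5
k=2,m=3: odd sum, res = 5-3 = 2
k=2,m=4: even sum, res = 2+8 = 10
k=3,m=1: even sum, res = 10+3 = 13
k=3,m=2: odd sum, res = 13-2 = 11
k=3,m=3: even sum, res = 11+9 = 20
k=3,m=4: odd sum, res = 20-4 = 16
k=3,m=5: even sum, res = 16+15 = 31
k=4,m=1: odd sum, res = 31-1 = 30
k=4,m=2: even sum, res = 30+8 = 38
k=4,m=3: odd sum, res = 38-3 = 35
k=4,m=4: even sum, res = 35+16 = 51
k=4,m=5: odd sum, res = 51-5 = 46
k=4,m=6: even sum, res = 46+24 = 70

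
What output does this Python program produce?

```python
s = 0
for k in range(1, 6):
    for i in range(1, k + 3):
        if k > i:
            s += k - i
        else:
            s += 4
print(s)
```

80

k=1,i=1: not 1>1, s = 0+4 = 4
k=1,i=2: not 1>2, s = 4+4 = 8
k=1,i=3: not 1>3, s = 8+4 = 12
k=2,i=1: 2>1, s = 12+1 = 13
k=2,i=2: not 2>2, s = 13+4 = 17
k=2,i=3: not 2>3, s = 17+4 = 21
k=2,i=4: not 2>4, s = 21+4 = 25
k=3,i=1: 3>1, s = 25+2 = 27
k=3,i=2: 3>2, s = 27+1 = 28
k=3,i=3: not 3>3, s = 28+4 = 32
k=3,i=4: not 3>4, s = 32+4 = 36
k=3,i=5: not 3>5, s = 36+4 = 40
k=4,i=1: 4>1, s = 40+3 = 43
k=4,i=2: 4>2, s = 43+2 = 45
k=4,i=3: 4>3, s = 45+1 = 46
k=4,i=4: not 4>4, s = 46+4 = 50
k=4,i=5: not 4>5, s = 50+4 = 54
k=4,i=6: not 4>6, s = 54+4 = 58
k=5,i=1: 5>1, s = 58+4 = 62
k=5,i=2: 5>2, s = 62+3 = 65
k=5,i=3: 5>3, s = 65+2 = 67
k=5,i=4: 5>4, s = 67+1 = 68
k=5,i=5: not 5>5, s = 68+4 = 72
k=5,i=6: not 5>6, s = 72+4 = 76
k=5,i=7: not 5>7, s = 76+4 = 80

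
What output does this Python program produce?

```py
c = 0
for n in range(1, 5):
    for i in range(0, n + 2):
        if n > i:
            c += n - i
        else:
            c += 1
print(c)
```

n=1,i=0: 1>0, c = 0+1 = 1
n=1,i=1: not 1>1, c = 1+1 = 2
n=1,i=2: not 1>2, c = 2+1 = 3
n=2,i=0: 2>0, c = 3+2 = 5
n=2,i=1: 2>1, c = 5+1 = 6
n=2,i=2: not 2>2, c = 6+1 = 7
n=2,i=3: not 2>3, c = 7+1 = 8
n=3,i=0: 3>0, c = 8+3 = 11
n=3,i=1: 3>1, c = 11+2 = 13
n=3,i=2: 3>2, c = 13+1 = 14
n=3,i=3: not 3>3, c = 14+1 = 15
n=3,i=4: not 3>4, c = 15+1 = 16
n=4,i=0: 4>0, c = 16+4 = 20
n=4,i=1: 4>1, c = 20+3 = 23
n=4,i=2: 4>2, c = 23+2 = 25
n=4,i=3: 4>3, c = 25+1 = 26
n=4,i=4: not 4>4, c = 26+1 = 27
n=4,i=5: not 4>5, c = 27+1 = 28

28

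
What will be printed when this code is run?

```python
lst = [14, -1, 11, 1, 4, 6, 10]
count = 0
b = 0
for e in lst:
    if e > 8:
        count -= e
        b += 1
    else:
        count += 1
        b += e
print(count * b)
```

e=14: >8, count = 0-14 = -14; b=1
e=-1: not >8, count = (-14)+1 = -13; b=0
e=11: >8, count = (-13)-11 = -24; b=1
e=1: not >8, count = (-24)+1 = -23; b=2
e=4: not >8, count = (-23)+1 = -22; b=6
e=6: not >8, count = (-22)+1 = -21; b=12
e=10: >8, count = (-21)-10 = -31; b=13
count*b = (-31)*13 = -403

-403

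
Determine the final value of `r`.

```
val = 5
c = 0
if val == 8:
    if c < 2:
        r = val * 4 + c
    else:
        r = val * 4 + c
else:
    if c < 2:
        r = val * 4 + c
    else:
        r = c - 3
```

val=5, c=0
val == 8 is False; c < 2 is True
→ r = val * 4 + c = 20

20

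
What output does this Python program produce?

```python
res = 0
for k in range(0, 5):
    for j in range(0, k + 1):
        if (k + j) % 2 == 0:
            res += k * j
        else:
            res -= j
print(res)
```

34

k=0,j=0: even sum, res = 0+0 = 0
k=1,j=0: odd sum, res = 0-0 = 0
k=1,j=1: even sum, res = 0+1 = 1
k=2,j=0: even sum, res = 1+0 = 1
k=2,j=1: odd sum, res = 1-1 = 0
k=2,j=2: even sum, res = 0+4 = 4
k=3,j=0: odd sum, res = 4-0 = 4
k=3,j=1: even sum, res = 4+3 = 7
k=3,j=2: odd sum, res = 7-2 = 5
k=3,j=3: even sum, res = 5+9 = 14
k=4,j=0: even sum, res = 14+0 = 14
k=4,j=1: odd sum, res = 14-1 = 13
k=4,j=2: even sum, res = 13+8 = 21
k=4,j=3: odd sum, res = 21-3 = 18
k=4,j=4: even sum, res = 18+16 = 34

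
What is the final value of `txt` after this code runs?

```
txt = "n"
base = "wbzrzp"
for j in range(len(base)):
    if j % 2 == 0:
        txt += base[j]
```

j=0: add 'w' → 'nw'
j=1: skip
j=2: add 'z' → 'nwz'
j=3: skip
j=4: add 'z' → 'nwzz'
j=5: skip

'nwzz'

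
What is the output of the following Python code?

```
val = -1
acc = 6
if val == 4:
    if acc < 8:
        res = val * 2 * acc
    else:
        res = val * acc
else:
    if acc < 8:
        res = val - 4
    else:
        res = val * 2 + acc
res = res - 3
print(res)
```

-8

val=-1, acc=6
val == 4 is False; acc < 8 is True
→ res = val - 4 = -5
res = (-5)-3 = -8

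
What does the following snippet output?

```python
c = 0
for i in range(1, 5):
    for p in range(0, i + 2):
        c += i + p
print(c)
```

84

i=1,p=0: c = 0+1 = 1
i=1,p=1: c = 1+2 = 3
i=1,p=2: c = 3+3 = 6
i=2,p=0: c = 6+2 = 8
i=2,p=1: c = 8+3 = 11
i=2,p=2: c = 11+4 = 15
i=2,p=3: c = 15+5 = 20
i=3,p=0: c = 20+3 = 23
i=3,p=1: c = 23+4 = 27
i=3,p=2: c = 27+5 = 32
i=3,p=3: c = 32+6 = 38
i=3,p=4: c = 38+7 = 45
i=4,p=0: c = 45+4 = 49
i=4,p=1: c = 49+5 = 54
i=4,p=2: c = 54+6 = 60
i=4,p=3: c = 60+7 = 67
i=4,p=4: c = 67+8 = 75
i=4,p=5: c = 75+9 = 84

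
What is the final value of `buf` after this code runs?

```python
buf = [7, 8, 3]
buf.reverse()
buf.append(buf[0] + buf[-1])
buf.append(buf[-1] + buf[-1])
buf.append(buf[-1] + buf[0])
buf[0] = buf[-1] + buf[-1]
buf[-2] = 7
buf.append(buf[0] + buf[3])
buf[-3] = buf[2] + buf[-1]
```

[46, 8, 7, 10, 63, 23, 56]

reverse → [3, 8, 7]
append buf[0]+buf[-1] = 3+7 = 10 → [3, 8, 7, 10]
append buf[-1]+buf[-1] = 10+10 = 20 → [3, 8, 7, 10, 20]
append buf[-1]+buf[0] = 20+3 = 23 → [3, 8, 7, 10, 20, 23]
buf[0] = buf[-1]+buf[-1] = 23+23 = 46 → [46, 8, 7, 10, 20, 23]
buf[-2] = 7 → [46, 8, 7, 10, 7, 23]
append buf[0]+buf[3] = 46+10 = 56 → [46, 8, 7, 10, 7, 23, 56]
buf[-3] = buf[2]+buf[-1] = 7+56 = 63 → [46, 8, 7, 10, 63, 23, 56]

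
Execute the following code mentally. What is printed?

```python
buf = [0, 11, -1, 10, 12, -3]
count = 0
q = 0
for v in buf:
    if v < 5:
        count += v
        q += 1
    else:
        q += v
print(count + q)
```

v=0: <5, count = 0+0 = 0; q=1
v=11: not <5; q=12
v=-1: <5, count = 0+(-1) = -1; q=13
v=10: not <5; q=23
v=12: not <5; q=35
v=-3: <5, count = (-1)+(-3) = -4; q=36
count+q = (-4)+36 = 32

32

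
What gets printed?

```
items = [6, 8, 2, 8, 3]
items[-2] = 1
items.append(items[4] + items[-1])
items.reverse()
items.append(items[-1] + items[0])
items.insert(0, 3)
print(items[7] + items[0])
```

items[-2] = 1 → [6, 8, 2, 1, 3]
append items[4]+items[-1] = 3+3 = 6 → [6, 8, 2, 1, 3, 6]
reverse → [6, 3, 1, 2, 8, 6]
append items[-1]+items[0] = 6+6 = 12 → [6, 3, 1, 2, 8, 6, 12]
insert 3 at 0 → [3, 6, 3, 1, 2, 8, 6, 12]
items[7]+items[0] = 12+3 = 15

15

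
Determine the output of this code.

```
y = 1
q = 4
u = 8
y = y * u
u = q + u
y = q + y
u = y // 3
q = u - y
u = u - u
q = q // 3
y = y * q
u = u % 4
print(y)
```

-36

y = 1*8 = 8
u = 4+8 = 12
y = 4+8 = 12
u = 12//3 = 4
q = 4-12 = -8
u = 4-4 = 0
q = (-8)//3 = -3
y = 12*(-3) = -36
u = 0%4 = 0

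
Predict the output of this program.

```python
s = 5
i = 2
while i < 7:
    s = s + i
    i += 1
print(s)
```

25

i=2: s = 5+2 = 7
i=3: s = 7+3 = 10
i=4: s = 10+4 = 14
i=5: s = 14+5 = 19
i=6: s = 19+6 = 25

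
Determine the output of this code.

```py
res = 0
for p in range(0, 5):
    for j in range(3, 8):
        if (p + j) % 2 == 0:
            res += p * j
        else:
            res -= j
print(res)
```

55

p=0,j=3: odd sum, res = 0-3 = -3
p=0,j=4: even sum, res = (-3)+0 = -3
p=0,j=5: odd sum, res = (-3)-5 = -8
p=0,j=6: even sum, res = (-8)+0 = -8
p=0,j=7: odd sum, res = (-8)-7 = -15
p=1,j=3: even sum, res = (-15)+3 = -12
p=1,j=4: odd sum, res = (-12)-4 = -16
p=1,j=5: even sum, res = (-16)+5 = -11
p=1,j=6: odd sum, res = (-11)-6 = -17
p=1,j=7: even sum, res = (-17)+7 = -10
p=2,j=3: odd sum, res = (-10)-3 = -13
p=2,j=4: even sum, res = (-13)+8 = -5
p=2,j=5: odd sum, res = (-5)-5 = -10
p=2,j=6: even sum, res = (-10)+12 = 2
p=2,j=7: odd sum, res = 2-7 = -5
p=3,j=3: even sum, res = (-5)+9 = 4
p=3,j=4: odd sum, res = 4-4 = 0
p=3,j=5: even sum, res = 0+15 = 15
p=3,j=6: odd sum, res = 15-6 = 9
p=3,j=7: even sum, res = 9+21 = 30
p=4,j=3: odd sum, res = 30-3 = 27
p=4,j=4: even sum, res = 27+16 = 43
p=4,j=5: odd sum, res = 43-5 = 38
p=4,j=6: even sum, res = 38+24 = 62
p=4,j=7: odd sum, res = 62-7 = 55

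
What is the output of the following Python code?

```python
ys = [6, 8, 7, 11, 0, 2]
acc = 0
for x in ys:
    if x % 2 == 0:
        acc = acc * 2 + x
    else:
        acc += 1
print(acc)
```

x=6: even, acc = 0*2+6 = 6
x=8: even, acc = 6*2+8 = 20
x=7: not even, acc = 20+1 = 21
x=11: not even, acc = 21+1 = 22
x=0: even, acc = 22*2+0 = 44
x=2: even, acc = 44*2+2 = 90

90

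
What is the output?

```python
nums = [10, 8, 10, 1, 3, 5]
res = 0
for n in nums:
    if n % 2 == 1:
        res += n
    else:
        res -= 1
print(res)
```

6

n=10: not odd, res = 0-1 = -1
n=8: not odd, res = (-1)-1 = -2
n=10: not odd, res = (-2)-1 = -3
n=1: odd, res = (-3)+1 = -2
n=3: odd, res = (-2)+3 = 1
n=5: odd, res = 1+5 = 6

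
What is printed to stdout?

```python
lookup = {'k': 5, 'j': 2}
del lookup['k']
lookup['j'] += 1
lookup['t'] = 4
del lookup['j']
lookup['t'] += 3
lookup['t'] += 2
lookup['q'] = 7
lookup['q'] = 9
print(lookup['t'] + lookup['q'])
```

del 'k' → {'j': 2}
lookup['j'] = 2+1 = 3 → {'j': 3}
lookup['t'] = 4 → {'j': 3, 't': 4}
del 'j' → {'t': 4}
lookup['t'] = 4+3 = 7 → {'t': 7}
lookup['t'] = 7+2 = 9 → {'t': 9}
lookup['q'] = 7 → {'t': 9, 'q': 7}
lookup['q'] = 9 → {'t': 9, 'q': 9}
lookup['t']+lookup['q'] = 9+9 = 18

18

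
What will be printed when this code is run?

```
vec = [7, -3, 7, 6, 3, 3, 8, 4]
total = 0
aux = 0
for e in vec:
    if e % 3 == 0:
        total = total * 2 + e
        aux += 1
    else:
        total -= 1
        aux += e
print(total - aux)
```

e=7: not %3==0, total = 0-1 = -1; aux=7
e=-3: %3==0, total = (-1)*2+(-3) = -5; aux=8
e=7: not %3==0, total = (-5)-1 = -6; aux=15
e=6: %3==0, total = (-6)*2+6 = -6; aux=16
e=3: %3==0, total = (-6)*2+3 = -9; aux=17
e=3: %3==0, total = (-9)*2+3 = -15; aux=18
e=8: not %3==0, total = (-15)-1 = -16; aux=26
e=4: not %3==0, total = (-16)-1 = -17; aux=30
total-aux = (-17)-30 = -47

-47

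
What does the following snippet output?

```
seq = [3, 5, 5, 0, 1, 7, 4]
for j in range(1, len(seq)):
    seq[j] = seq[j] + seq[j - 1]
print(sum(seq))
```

97

j=1: seq[1] = 5+3 = 8 → [3, 8, 5, 0, 1, 7, 4]
j=2: seq[2] = 5+8 = 13 → [3, 8, 13, 0, 1, 7, 4]
j=3: seq[3] = 0+13 = 13 → [3, 8, 13, 13, 1, 7, 4]
j=4: seq[4] = 1+13 = 14 → [3, 8, 13, 13, 14, 7, 4]
j=5: seq[5] = 7+14 = 21 → [3, 8, 13, 13, 14, 21, 4]
j=6: seq[6] = 4+21 = 25 → [3, 8, 13, 13, 14, 21, 25]
sum = 97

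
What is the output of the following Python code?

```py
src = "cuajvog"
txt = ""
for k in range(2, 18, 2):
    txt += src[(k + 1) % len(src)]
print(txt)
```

k=2: add src[3]='j' → 'j'
k=4: add src[5]='o' → 'jo'
k=6: add src[0]='c' → 'joc'
k=8: add src[2]='a' → 'joca'
k=10: add src[4]='v' → 'jocav'
k=12: add src[6]='g' → 'jocavg'
k=14: add src[1]='u' → 'jocavgu'
k=16: add src[3]='j' → 'jocavguj'

jocavguj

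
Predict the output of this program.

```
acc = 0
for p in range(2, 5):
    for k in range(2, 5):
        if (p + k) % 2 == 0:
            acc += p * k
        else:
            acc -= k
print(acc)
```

33

p=2,k=2: even sum, acc = 0+4 = 4
p=2,k=3: odd sum, acc = 4-3 = 1
p=2,k=4: even sum, acc = 1+8 = 9
p=3,k=2: odd sum, acc = 9-2 = 7
p=3,k=3: even sum, acc = 7+9 = 16
p=3,k=4: odd sum, acc = 16-4 = 12
p=4,k=2: even sum, acc = 12+8 = 20
p=4,k=3: odd sum, acc = 20-3 = 17
p=4,k=4: even sum, acc = 17+16 = 33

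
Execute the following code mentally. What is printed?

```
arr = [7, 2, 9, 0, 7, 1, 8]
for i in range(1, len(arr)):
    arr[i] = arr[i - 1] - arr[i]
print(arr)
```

[7, 5, -4, -4, -11, -12, -20]

i=1: arr[1] = 7-2 = 5 → [7, 5, 9, 0, 7, 1, 8]
i=2: arr[2] = 5-9 = -4 → [7, 5, -4, 0, 7, 1, 8]
i=3: arr[3] = (-4)-0 = -4 → [7, 5, -4, -4, 7, 1, 8]
i=4: arr[4] = (-4)-7 = -11 → [7, 5, -4, -4, -11, 1, 8]
i=5: arr[5] = (-11)-1 = -12 → [7, 5, -4, -4, -11, -12, 8]
i=6: arr[6] = (-12)-8 = -20 → [7, 5, -4, -4, -11, -12, -20]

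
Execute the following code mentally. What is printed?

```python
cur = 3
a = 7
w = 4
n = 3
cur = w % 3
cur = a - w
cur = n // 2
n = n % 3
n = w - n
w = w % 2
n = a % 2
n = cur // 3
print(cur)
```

cur = 4%3 = 1
cur = 7-4 = 3
cur = 3//2 = 1
n = 3%3 = 0
n = 4-0 = 4
w = 4%2 = 0
n = 7%2 = 1
n = 1//3 = 0

1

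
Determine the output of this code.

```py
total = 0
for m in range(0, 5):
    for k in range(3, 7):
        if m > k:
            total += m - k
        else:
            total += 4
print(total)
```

m=0,k=3: not 0>3, total = 0+4 = 4
m=0,k=4: not 0>4, total = 4+4 = 8
m=0,k=5: not 0>5, total = 8+4 = 12
m=0,k=6: not 0>6, total = 12+4 = 16
m=1,k=3: not 1>3, total = 16+4 = 20
m=1,k=4: not 1>4, total = 20+4 = 24
m=1,k=5: not 1>5, total = 24+4 = 28
m=1,k=6: not 1>6, total = 28+4 = 32
m=2,k=3: not 2>3, total = 32+4 = 36
m=2,k=4: not 2>4, total = 36+4 = 40
m=2,k=5: not 2>5, total = 40+4 = 44
m=2,k=6: not 2>6, total = 44+4 = 48
m=3,k=3: not 3>3, total = 48+4 = 52
m=3,k=4: not 3>4, total = 52+4 = 56
m=3,k=5: not 3>5, total = 56+4 = 60
m=3,k=6: not 3>6, total = 60+4 = 64
m=4,k=3: 4>3, total = 64+1 = 65
m=4,k=4: not 4>4, total = 65+4 = 69
m=4,k=5: not 4>5, total = 69+4 = 73
m=4,k=6: not 4>6, total = 73+4 = 77

77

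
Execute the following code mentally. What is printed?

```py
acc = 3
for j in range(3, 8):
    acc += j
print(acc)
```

j=3: acc = 3+3 = 6
j=4: acc = 6+4 = 10
j=5: acc = 10+5 = 15
j=6: acc = 15+6 = 21
j=7: acc = 21+7 = 28

28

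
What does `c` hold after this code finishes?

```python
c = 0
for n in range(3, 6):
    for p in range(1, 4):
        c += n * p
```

n=3,p=1: c = 0+3 = 3
n=3,p=2: c = 3+6 = 9
n=3,p=3: c = 9+9 = 18
n=4,p=1: c = 18+4 = 22
n=4,p=2: c = 22+8 = 30
n=4,p=3: c = 30+12 = 42
n=5,p=1: c = 42+5 = 47
n=5,p=2: c = 47+10 = 57
n=5,p=3: c = 57+15 = 72

72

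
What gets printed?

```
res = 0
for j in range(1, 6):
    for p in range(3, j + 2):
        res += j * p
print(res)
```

j=2,p=3: res = 0+6 = 6
j=3,p=3: res = 6+9 = 15
j=3,p=4: res = 15+12 = 27
j=4,p=3: res = 27+12 = 39
j=4,p=4: res = 39+16 = 55
j=4,p=5: res = 55+20 = 75
j=5,p=3: res = 75+15 = 90
j=5,p=4: res = 90+20 = 110
j=5,p=5: res = 110+25 = 135
j=5,p=6: res = 135+30 = 165

165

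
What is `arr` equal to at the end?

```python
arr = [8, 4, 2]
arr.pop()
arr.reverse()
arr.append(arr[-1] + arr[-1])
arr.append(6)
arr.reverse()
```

[6, 16, 8, 4]

pop() removes 2 → [8, 4]
reverse → [4, 8]
append arr[-1]+arr[-1] = 8+8 = 16 → [4, 8, 16]
append 6 → [4, 8, 16, 6]
reverse → [6, 16, 8, 4]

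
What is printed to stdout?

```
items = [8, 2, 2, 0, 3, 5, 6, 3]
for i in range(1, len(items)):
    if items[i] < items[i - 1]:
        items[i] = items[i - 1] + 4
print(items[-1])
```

i=1: 2<8, items[1] = 8+4 = 12 → [8, 12, 2, 0, 3, 5, 6, 3]
i=2: 2<12, items[2] = 12+4 = 16 → [8, 12, 16, 0, 3, 5, 6, 3]
i=3: 0<16, items[3] = 16+4 = 20 → [8, 12, 16, 20, 3, 5, 6, 3]
i=4: 3<20, items[4] = 20+4 = 24 → [8, 12, 16, 20, 24, 5, 6, 3]
i=5: 5<24, items[5] = 24+4 = 28 → [8, 12, 16, 20, 24, 28, 6, 3]
i=6: 6<28, items[6] = 28+4 = 32 → [8, 12, 16, 20, 24, 28, 32, 3]
i=7: 3<32, items[7] = 32+4 = 36 → [8, 12, 16, 20, 24, 28, 32, 36]

36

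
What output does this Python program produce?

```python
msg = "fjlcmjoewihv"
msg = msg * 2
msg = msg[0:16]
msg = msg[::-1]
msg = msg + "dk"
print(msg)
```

cljfvhiweojmcljfdk

repeat ×2 → 'fjlcmjoewihvfjlcmjoewihv'
slice [0:16] → 'fjlcmjoewihvfjlc'
reverse → 'cljfvhiweojmcljf'
+ 'dk' → 'cljfvhiweojmcljfdk'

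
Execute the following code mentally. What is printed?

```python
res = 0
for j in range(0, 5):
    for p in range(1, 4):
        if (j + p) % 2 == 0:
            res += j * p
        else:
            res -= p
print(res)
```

j=0,p=1: odd sum, res = 0-1 = -1
j=0,p=2: even sum, res = (-1)+0 = -1
j=0,p=3: odd sum, res = (-1)-3 = -4
j=1,p=1: even sum, res = (-4)+1 = -3
j=1,p=2: odd sum, res = (-3)-2 = -5
j=1,p=3: even sum, res = (-5)+3 = -2
j=2,p=1: odd sum, res = (-2)-1 = -3
j=2,p=2: even sum, res = (-3)+4 = 1
j=2,p=3: odd sum, res = 1-3 = -2
j=3,p=1: even sum, res = (-2)+3 = 1
j=3,p=2: odd sum, res = 1-2 = -1
j=3,p=3: even sum, res = (-1)+9 = 8
j=4,p=1: odd sum, res = 8-1 = 7
j=4,p=2: even sum, res = 7+8 = 15
j=4,p=3: odd sum, res = 15-3 = 12

12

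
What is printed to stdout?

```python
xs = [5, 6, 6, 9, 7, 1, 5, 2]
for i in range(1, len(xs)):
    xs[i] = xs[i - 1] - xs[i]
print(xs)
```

i=1: xs[1] = 5-6 = -1 → [5, -1, 6, 9, 7, 1, 5, 2]
i=2: xs[2] = (-1)-6 = -7 → [5, -1, -7, 9, 7, 1, 5, 2]
i=3: xs[3] = (-7)-9 = -16 → [5, -1, -7, -16, 7, 1, 5, 2]
i=4: xs[4] = (-16)-7 = -23 → [5, -1, -7, -16, -23, 1, 5, 2]
i=5: xs[5] = (-23)-1 = -24 → [5, -1, -7, -16, -23, -24, 5, 2]
i=6: xs[6] = (-24)-5 = -29 → [5, -1, -7, -16, -23, -24, -29, 2]
i=7: xs[7] = (-29)-2 = -31 → [5, -1, -7, -16, -23, -24, -29, -31]

[5, -1, -7, -16, -23, -24, -29, -31]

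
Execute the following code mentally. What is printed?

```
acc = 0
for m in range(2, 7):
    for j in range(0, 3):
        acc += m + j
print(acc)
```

75

m=2,j=0: acc = 0+2 = 2
m=2,j=1: acc = 2+3 = 5
m=2,j=2: acc = 5+4 = 9
m=3,j=0: acc = 9+3 = 12
m=3,j=1: acc = 12+4 = 16
m=3,j=2: acc = 16+5 = 21
m=4,j=0: acc = 21+4 = 25
m=4,j=1: acc = 25+5 = 30
m=4,j=2: acc = 30+6 = 36
m=5,j=0: acc = 36+5 = 41
m=5,j=1: acc = 41+6 = 47
m=5,j=2: acc = 47+7 = 54
m=6,j=0: acc = 54+6 = 60
m=6,j=1: acc = 60+7 = 67
m=6,j=2: acc = 67+8 = 75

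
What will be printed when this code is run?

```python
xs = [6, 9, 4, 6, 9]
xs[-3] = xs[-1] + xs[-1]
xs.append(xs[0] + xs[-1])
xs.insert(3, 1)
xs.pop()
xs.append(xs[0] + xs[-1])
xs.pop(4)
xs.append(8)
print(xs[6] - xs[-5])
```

-10

xs[-3] = xs[-1]+xs[-1] = 9+9 = 18 → [6, 9, 18, 6, 9]
append xs[0]+xs[-1] = 6+9 = 15 → [6, 9, 18, 6, 9, 15]
insert 1 at 3 → [6, 9, 18, 1, 6, 9, 15]
pop() removes 15 → [6, 9, 18, 1, 6, 9]
append xs[0]+xs[-1] = 6+9 = 15 → [6, 9, 18, 1, 6, 9, 15]
pop(4) removes 6 → [6, 9, 18, 1, 9, 15]
append 8 → [6, 9, 18, 1, 9, 15, 8]
xs[6]-xs[-5] = 8-18 = -10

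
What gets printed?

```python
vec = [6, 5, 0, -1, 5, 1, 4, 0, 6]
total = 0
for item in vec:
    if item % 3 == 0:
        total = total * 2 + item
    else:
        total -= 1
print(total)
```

item=6: %3==0, total = 0*2+6 = 6
item=5: not %3==0, total = 6-1 = 5
item=0: %3==0, total = 5*2+0 = 10
item=-1: not %3==0, total = 10-1 = 9
item=5: not %3==0, total = 9-1 = 8
item=1: not %3==0, total = 8-1 = 7
item=4: not %3==0, total = 7-1 = 6
item=0: %3==0, total = 6*2+0 = 12
item=6: %3==0, total = 12*2+6 = 30

30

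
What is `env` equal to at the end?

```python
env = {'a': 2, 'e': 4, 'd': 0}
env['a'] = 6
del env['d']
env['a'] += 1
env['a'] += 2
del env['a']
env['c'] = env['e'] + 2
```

env['a'] = 6 → {'a': 6, 'e': 4, 'd': 0}
del 'd' → {'a': 6, 'e': 4}
env['a'] = 6+1 = 7 → {'a': 7, 'e': 4}
env['a'] = 7+2 = 9 → {'a': 9, 'e': 4}
del 'a' → {'e': 4}
env['c'] = env['e']+2 = 6 → {'e': 4, 'c': 6}

{'e': 4, 'c': 6}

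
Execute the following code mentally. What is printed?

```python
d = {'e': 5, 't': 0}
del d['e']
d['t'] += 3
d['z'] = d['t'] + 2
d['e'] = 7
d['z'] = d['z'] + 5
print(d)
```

{'t': 3, 'z': 10, 'e': 7}

del 'e' → {'t': 0}
d['t'] = 0+3 = 3 → {'t': 3}
d['z'] = d['t']+2 = 5 → {'t': 3, 'z': 5}
d['e'] = 7 → {'t': 3, 'z': 5, 'e': 7}
d['z'] = d['z']+5 = 10 → {'t': 3, 'z': 10, 'e': 7}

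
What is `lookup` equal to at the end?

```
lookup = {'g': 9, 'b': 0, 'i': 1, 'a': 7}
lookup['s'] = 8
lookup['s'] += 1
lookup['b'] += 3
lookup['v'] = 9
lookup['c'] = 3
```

lookup['s'] = 8 → {'g': 9, 'b': 0, 'i': 1, 'a': 7, 's': 8}
lookup['s'] = 8+1 = 9 → {'g': 9, 'b': 0, 'i': 1, 'a': 7, 's': 9}
lookup['b'] = 0+3 = 3 → {'g': 9, 'b': 3, 'i': 1, 'a': 7, 's': 9}
lookup['v'] = 9 → {'g': 9, 'b': 3, 'i': 1, 'a': 7, 's': 9, 'v': 9}
lookup['c'] = 3 → {'g': 9, 'b': 3, 'i': 1, 'a': 7, 's': 9, 'v': 9, 'c': 3}

{'g': 9, 'b': 3, 'i': 1, 'a': 7, 's': 9, 'v': 9, 'c': 3}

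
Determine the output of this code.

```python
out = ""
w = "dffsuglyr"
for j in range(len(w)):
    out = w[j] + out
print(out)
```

j=0: prepend 'd' → 'd'
j=1: prepend 'f' → 'fd'
j=2: prepend 'f' → 'ffd'
j=3: prepend 's' → 'sffd'
j=4: prepend 'u' → 'usffd'
j=5: prepend 'g' → 'gusffd'
j=6: prepend 'l' → 'lgusffd'
j=7: prepend 'y' → 'ylgusffd'
j=8: prepend 'r' → 'rylgusffd'

rylgusffd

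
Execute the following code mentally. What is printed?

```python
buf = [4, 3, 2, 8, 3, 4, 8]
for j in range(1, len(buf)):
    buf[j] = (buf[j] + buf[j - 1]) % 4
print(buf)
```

j=1: buf[1] = (3+4)%4 = 3 → [4, 3, 2, 8, 3, 4, 8]
j=2: buf[2] = (2+3)%4 = 1 → [4, 3, 1, 8, 3, 4, 8]
j=3: buf[3] = (8+1)%4 = 1 → [4, 3, 1, 1, 3, 4, 8]
j=4: buf[4] = (3+1)%4 = 0 → [4, 3, 1, 1, 0, 4, 8]
j=5: buf[5] = (4+0)%4 = 0 → [4, 3, 1, 1, 0, 0, 8]
j=6: buf[6] = (8+0)%4 = 0 → [4, 3, 1, 1, 0, 0, 0]

[4, 3, 1, 1, 0, 0, 0]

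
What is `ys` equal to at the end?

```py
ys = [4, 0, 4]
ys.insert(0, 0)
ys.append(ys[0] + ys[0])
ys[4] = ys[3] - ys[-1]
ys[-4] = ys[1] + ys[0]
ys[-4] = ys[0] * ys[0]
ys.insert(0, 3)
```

insert 0 at 0 → [0, 4, 0, 4]
append ys[0]+ys[0] = 0+0 = 0 → [0, 4, 0, 4, 0]
ys[4] = ys[3]-ys[-1] = 4-0 = 4 → [0, 4, 0, 4, 4]
ys[-4] = ys[1]+ys[0] = 4+0 = 4 → [0, 4, 0, 4, 4]
ys[-4] = ys[0]*ys[0] = 0*0 = 0 → [0, 0, 0, 4, 4]
insert 3 at 0 → [3, 0, 0, 0, 4, 4]

[3, 0, 0, 0, 4, 4]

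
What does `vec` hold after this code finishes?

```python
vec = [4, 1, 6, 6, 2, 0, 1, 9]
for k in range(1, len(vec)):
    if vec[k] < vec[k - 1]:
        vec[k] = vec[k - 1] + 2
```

[4, 6, 6, 6, 8, 10, 12, 14]

k=1: 1<4, vec[1] = 4+2 = 6 → [4, 6, 6, 6, 2, 0, 1, 9]
k=2: 6>=6, unchanged → [4, 6, 6, 6, 2, 0, 1, 9]
k=3: 6>=6, unchanged → [4, 6, 6, 6, 2, 0, 1, 9]
k=4: 2<6, vec[4] = 6+2 = 8 → [4, 6, 6, 6, 8, 0, 1, 9]
k=5: 0<8, vec[5] = 8+2 = 10 → [4, 6, 6, 6, 8, 10, 1, 9]
k=6: 1<10, vec[6] = 10+2 = 12 → [4, 6, 6, 6, 8, 10, 12, 9]
k=7: 9<12, vec[7] = 12+2 = 14 → [4, 6, 6, 6, 8, 10, 12, 14]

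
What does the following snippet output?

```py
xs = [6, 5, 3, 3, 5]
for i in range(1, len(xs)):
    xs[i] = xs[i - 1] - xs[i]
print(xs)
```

[6, 1, -2, -5, -10]

i=1: xs[1] = 6-5 = 1 → [6, 1, 3, 3, 5]
i=2: xs[2] = 1-3 = -2 → [6, 1, -2, 3, 5]
i=3: xs[3] = (-2)-3 = -5 → [6, 1, -2, -5, 5]
i=4: xs[4] = (-5)-5 = -10 → [6, 1, -2, -5, -10]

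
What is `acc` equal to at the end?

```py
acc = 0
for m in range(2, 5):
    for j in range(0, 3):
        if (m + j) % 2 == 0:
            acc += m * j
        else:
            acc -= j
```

m=2,j=0: even sum, acc = 0+0 = 0
m=2,j=1: odd sum, acc = 0-1 = -1
m=2,j=2: even sum, acc = (-1)+4 = 3
m=3,j=0: odd sum, acc = 3-0 = 3
m=3,j=1: even sum, acc = 3+3 = 6
m=3,j=2: odd sum, acc = 6-2 = 4
m=4,j=0: even sum, acc = 4+0 = 4
m=4,j=1: odd sum, acc = 4-1 = 3
m=4,j=2: even sum, acc = 3+8 = 11

11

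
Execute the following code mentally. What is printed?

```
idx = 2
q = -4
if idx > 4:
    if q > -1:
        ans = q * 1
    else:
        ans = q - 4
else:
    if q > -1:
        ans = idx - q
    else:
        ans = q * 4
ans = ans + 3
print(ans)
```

idx=2, q=-4
idx > 4 is False; q > -1 is False
→ ans = q * 4 = -16
ans = (-16)+3 = -13

-13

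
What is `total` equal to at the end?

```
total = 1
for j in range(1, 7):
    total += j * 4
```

j=1: total = 1+1*4 = 5
j=2: total = 5+2*4 = 13
j=3: total = 13+3*4 = 25
j=4: total = 25+4*4 = 41
j=5: total = 41+5*4 = 61
j=6: total = 61+6*4 = 85

85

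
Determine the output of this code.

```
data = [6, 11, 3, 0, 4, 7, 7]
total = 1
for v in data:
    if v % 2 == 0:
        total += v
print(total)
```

11

v=6: even, total = 1+6 = 7
v=11: not even
v=3: not even
v=0: even, total = 7+0 = 7
v=4: even, total = 7+4 = 11
v=7: not even
v=7: not even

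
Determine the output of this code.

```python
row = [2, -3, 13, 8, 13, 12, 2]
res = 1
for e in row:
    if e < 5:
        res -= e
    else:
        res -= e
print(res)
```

e=2: <5, res = 1-2 = -1
e=-3: <5, res = (-1)-(-3) = 2
e=13: not <5, res = 2-13 = -11
e=8: not <5, res = (-11)-8 = -19
e=13: not <5, res = (-19)-13 = -32
e=12: not <5, res = (-32)-12 = -44
e=2: <5, res = (-44)-2 = -46

-46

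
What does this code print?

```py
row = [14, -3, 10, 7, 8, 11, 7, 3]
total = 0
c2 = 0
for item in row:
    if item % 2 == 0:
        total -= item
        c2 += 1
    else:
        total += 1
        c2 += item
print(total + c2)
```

1

item=14: even, total = 0-14 = -14; c2=1
item=-3: not even, total = (-14)+1 = -13; c2=-2
item=10: even, total = (-13)-10 = -23; c2=-1
item=7: not even, total = (-23)+1 = -22; c2=6
item=8: even, total = (-22)-8 = -30; c2=7
item=11: not even, total = (-30)+1 = -29; c2=18
item=7: not even, total = (-29)+1 = -28; c2=25
item=3: not even, total = (-28)+1 = -27; c2=28
total+c2 = (-27)+28 = 1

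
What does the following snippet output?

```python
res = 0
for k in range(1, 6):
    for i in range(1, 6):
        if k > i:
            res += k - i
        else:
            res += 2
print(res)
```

50

k=1,i=1: not 1>1, res = 0+2 = 2
k=1,i=2: not 1>2, res = 2+2 = 4
k=1,i=3: not 1>3, res = 4+2 = 6
k=1,i=4: not 1>4, res = 6+2 = 8
k=1,i=5: not 1>5, res = 8+2 = 10
k=2,i=1: 2>1, res = 10+1 = 11
k=2,i=2: not 2>2, res = 11+2 = 13
k=2,i=3: not 2>3, res = 13+2 = 15
k=2,i=4: not 2>4, res = 15+2 = 17
k=2,i=5: not 2>5, res = 17+2 = 19
k=3,i=1: 3>1, res = 19+2 = 21
k=3,i=2: 3>2, res = 21+1 = 22
k=3,i=3: not 3>3, res = 22+2 = 24
k=3,i=4: not 3>4, res = 24+2 = 26
k=3,i=5: not 3>5, res = 26+2 = 28
k=4,i=1: 4>1, res = 28+3 = 31
k=4,i=2: 4>2, res = 31+2 = 33
k=4,i=3: 4>3, res = 33+1 = 34
k=4,i=4: not 4>4, res = 34+2 = 36
k=4,i=5: not 4>5, res = 36+2 = 38
k=5,i=1: 5>1, res = 38+4 = 42
k=5,i=2: 5>2, res = 42+3 = 45
k=5,i=3: 5>3, res = 45+2 = 47
k=5,i=4: 5>4, res = 47+1 = 48
k=5,i=5: not 5>5, res = 48+2 = 50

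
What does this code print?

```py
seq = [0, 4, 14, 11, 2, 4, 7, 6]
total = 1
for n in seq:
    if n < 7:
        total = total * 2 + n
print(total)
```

86

n=0: <7, total = 1*2+0 = 2
n=4: <7, total = 2*2+4 = 8
n=14: not <7
n=11: not <7
n=2: <7, total = 8*2+2 = 18
n=4: <7, total = 18*2+4 = 40
n=7: not <7
n=6: <7, total = 40*2+6 = 86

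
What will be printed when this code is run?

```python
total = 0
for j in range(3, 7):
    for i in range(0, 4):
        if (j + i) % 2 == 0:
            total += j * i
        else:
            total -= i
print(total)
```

j=3,i=0: odd sum, total = 0-0 = 0
j=3,i=1: even sum, total = 0+3 = 3
j=3,i=2: odd sum, total = 3-2 = 1
j=3,i=3: even sum, total = 1+9 = 10
j=4,i=0: even sum, total = 10+0 = 10
j=4,i=1: odd sum, total = 10-1 = 9
j=4,i=2: even sum, total = 9+8 = 17
j=4,i=3: odd sum, total = 17-3 = 14
j=5,i=0: odd sum, total = 14-0 = 14
j=5,i=1: even sum, total = 14+5 = 19
j=5,i=2: odd sum, total = 19-2 = 17
j=5,i=3: even sum, total = 17+15 = 32
j=6,i=0: even sum, total = 32+0 = 32
j=6,i=1: odd sum, total = 32-1 = 31
j=6,i=2: even sum, total = 31+12 = 43
j=6,i=3: odd sum, total = 43-3 = 40

40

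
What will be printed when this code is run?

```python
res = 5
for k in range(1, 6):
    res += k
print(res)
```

k=1: res = 5+1 = 6
k=2: res = 6+2 = 8
k=3: res = 8+3 = 11
k=4: res = 11+4 = 15
k=5: res = 15+5 = 20

20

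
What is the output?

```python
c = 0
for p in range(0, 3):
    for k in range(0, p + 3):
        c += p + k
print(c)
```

p=0,k=0: c = 0+0 = 0
p=0,k=1: c = 0+1 = 1
p=0,k=2: c = 1+2 = 3
p=1,k=0: c = 3+1 = 4
p=1,k=1: c = 4+2 = 6
p=1,k=2: c = 6+3 = 9
p=1,k=3: c = 9+4 = 13
p=2,k=0: c = 13+2 = 15
p=2,k=1: c = 15+3 = 18
p=2,k=2: c = 18+4 = 22
p=2,k=3: c = 22+5 = 27
p=2,k=4: c = 27+6 = 33

33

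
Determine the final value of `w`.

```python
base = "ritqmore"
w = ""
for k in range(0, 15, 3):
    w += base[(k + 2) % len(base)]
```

'torqr'

k=0: add base[2]='t' → 't'
k=3: add base[5]='o' → 'to'
k=6: add base[0]='r' → 'tor'
k=9: add base[3]='q' → 'torq'
k=12: add base[6]='r' → 'torqr'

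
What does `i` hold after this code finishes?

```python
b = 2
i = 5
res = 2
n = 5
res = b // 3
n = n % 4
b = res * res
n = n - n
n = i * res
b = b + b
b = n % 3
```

res = 2//3 = 0
n = 5%4 = 1
b = 0*0 = 0
n = 1-1 = 0
n = 5*0 = 0
b = 0+0 = 0
b = 0%3 = 0

5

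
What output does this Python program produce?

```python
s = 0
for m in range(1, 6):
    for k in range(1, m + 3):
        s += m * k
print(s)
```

m=1,k=1: s = 0+1 = 1
m=1,k=2: s = 1+2 = 3
m=1,k=3: s = 3+3 = 6
m=2,k=1: s = 6+2 = 8
m=2,k=2: s = 8+4 = 12
m=2,k=3: s = 12+6 = 18
m=2,k=4: s = 18+8 = 26
m=3,k=1: s = 26+3 = 29
m=3,k=2: s = 29+6 = 35
m=3,k=3: s = 35+9 = 44
m=3,k=4: s = 44+12 = 56
m=3,k=5: s = 56+15 = 71
m=4,k=1: s = 71+4 = 75
m=4,k=2: s = 75+8 = 83
m=4,k=3: s = 83+12 = 95
m=4,k=4: s = 95+16 = 111
m=4,k=5: s = 111+20 = 131
m=4,k=6: s = 131+24 = 155
m=5,k=1: s = 155+5 = 160
m=5,k=2: s = 160+10 = 170
m=5,k=3: s = 170+15 = 185
m=5,k=4: s = 185+20 = 205
m=5,k=5: s = 205+25 = 230
m=5,k=6: s = 230+30 = 260
m=5,k=7: s = 260+35 = 295

295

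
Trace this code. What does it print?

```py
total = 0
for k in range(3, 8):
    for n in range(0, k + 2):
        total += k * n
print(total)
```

615

k=3,n=0: total = 0+0 = 0
k=3,n=1: total = 0+3 = 3
k=3,n=2: total = 3+6 = 9
k=3,n=3: total = 9+9 = 18
k=3,n=4: total = 18+12 = 30
k=4,n=0: total = 30+0 = 30
k=4,n=1: total = 30+4 = 34
k=4,n=2: total = 34+8 = 42
k=4,n=3: total = 42+12 = 54
k=4,n=4: total = 54+16 = 70
k=4,n=5: total = 70+20 = 90
k=5,n=0: total = 90+0 = 90
k=5,n=1: total = 90+5 = 95
k=5,n=2: total = 95+10 = 105
k=5,n=3: total = 105+15 = 120
k=5,n=4: total = 120+20 = 140
k=5,n=5: total = 140+25 = 165
k=5,n=6: total = 165+30 = 195
k=6,n=0: total = 195+0 = 195
k=6,n=1: total = 195+6 = 201
k=6,n=2: total = 201+12 = 213
k=6,n=3: total = 213+18 = 231
k=6,n=4: total = 231+24 = 255
k=6,n=5: total = 255+30 = 285
k=6,n=6: total = 285+36 = 321
k=6,n=7: total = 321+42 = 363
k=7,n=0: total = 363+0 = 363
k=7,n=1: total = 363+7 = 370
k=7,n=2: total = 370+14 = 384
k=7,n=3: total = 384+21 = 405
k=7,n=4: total = 405+28 = 433
k=7,n=5: total = 433+35 = 468
k=7,n=6: total = 468+42 = 510
k=7,n=7: total = 510+49 = 559
k=7,n=8: total = 559+56 = 615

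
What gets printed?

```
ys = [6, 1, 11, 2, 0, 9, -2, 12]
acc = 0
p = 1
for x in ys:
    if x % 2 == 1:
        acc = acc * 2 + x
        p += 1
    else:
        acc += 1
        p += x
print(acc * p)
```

1078

x=6: not odd, acc = 0+1 = 1; p=7
x=1: odd, acc = 1*2+1 = 3; p=8
x=11: odd, acc = 3*2+11 = 17; p=9
x=2: not odd, acc = 17+1 = 18; p=11
x=0: not odd, acc = 18+1 = 19; p=11
x=9: odd, acc = 19*2+9 = 47; p=12
x=-2: not odd, acc = 47+1 = 48; p=10
x=12: not odd, acc = 48+1 = 49; p=22
acc*p = 49*22 = 1078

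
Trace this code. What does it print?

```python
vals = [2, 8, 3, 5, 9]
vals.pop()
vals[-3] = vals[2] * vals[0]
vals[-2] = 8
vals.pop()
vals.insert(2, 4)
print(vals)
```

pop() removes 9 → [2, 8, 3, 5]
vals[-3] = vals[2]*vals[0] = 3*2 = 6 → [2, 6, 3, 5]
vals[-2] = 8 → [2, 6, 8, 5]
pop() removes 5 → [2, 6, 8]
insert 4 at 2 → [2, 6, 4, 8]

[2, 6, 4, 8]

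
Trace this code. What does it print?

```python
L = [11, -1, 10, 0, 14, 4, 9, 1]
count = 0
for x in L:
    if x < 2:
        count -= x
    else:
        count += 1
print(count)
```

x=11: not <2, count = 0+1 = 1
x=-1: <2, count = 1-(-1) = 2
x=10: not <2, count = 2+1 = 3
x=0: <2, count = 3-0 = 3
x=14: not <2, count = 3+1 = 4
x=4: not <2, count = 4+1 = 5
x=9: not <2, count = 5+1 = 6
x=1: <2, count = 6-1 = 5

5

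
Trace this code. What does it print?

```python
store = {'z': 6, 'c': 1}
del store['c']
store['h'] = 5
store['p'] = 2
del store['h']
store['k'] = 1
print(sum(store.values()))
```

9

del 'c' → {'z': 6}
store['h'] = 5 → {'z': 6, 'h': 5}
store['p'] = 2 → {'z': 6, 'h': 5, 'p': 2}
del 'h' → {'z': 6, 'p': 2}
store['k'] = 1 → {'z': 6, 'p': 2, 'k': 1}
sum of values = 9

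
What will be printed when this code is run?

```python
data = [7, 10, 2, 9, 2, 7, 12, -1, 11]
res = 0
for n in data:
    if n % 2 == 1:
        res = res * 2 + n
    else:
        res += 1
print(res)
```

265

n=7: odd, res = 0*2+7 = 7
n=10: not odd, res = 7+1 = 8
n=2: not odd, res = 8+1 = 9
n=9: odd, res = 9*2+9 = 27
n=2: not odd, res = 27+1 = 28
n=7: odd, res = 28*2+7 = 63
n=12: not odd, res = 63+1 = 64
n=-1: odd, res = 64*2+(-1) = 127
n=11: odd, res = 127*2+11 = 265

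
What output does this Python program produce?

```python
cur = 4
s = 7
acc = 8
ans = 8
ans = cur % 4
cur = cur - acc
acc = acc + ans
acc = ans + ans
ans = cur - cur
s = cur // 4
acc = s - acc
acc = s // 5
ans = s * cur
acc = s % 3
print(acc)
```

ans = 4%4 = 0
cur = 4-8 = -4
acc = 8+0 = 8
acc = 0+0 = 0
ans = (-4)-(-4) = 0
s = (-4)//4 = -1
acc = (-1)-0 = -1
acc = (-1)//5 = -1
ans = (-1)*(-4) = 4
acc = (-1)%3 = 2

2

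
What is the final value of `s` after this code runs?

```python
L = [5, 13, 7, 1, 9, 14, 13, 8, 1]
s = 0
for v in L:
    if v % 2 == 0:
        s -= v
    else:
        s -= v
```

-71

v=5: not even, s = 0-5 = -5
v=13: not even, s = (-5)-13 = -18
v=7: not even, s = (-18)-7 = -25
v=1: not even, s = (-25)-1 = -26
v=9: not even, s = (-26)-9 = -35
v=14: even, s = (-35)-14 = -49
v=13: not even, s = (-49)-13 = -62
v=8: even, s = (-62)-8 = -70
v=1: not even, s = (-70)-1 = -71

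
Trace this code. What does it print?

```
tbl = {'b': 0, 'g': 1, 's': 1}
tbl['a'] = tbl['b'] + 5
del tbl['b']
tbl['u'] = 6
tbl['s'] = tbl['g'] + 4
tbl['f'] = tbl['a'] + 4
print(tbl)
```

{'g': 1, 's': 5, 'a': 5, 'u': 6, 'f': 9}

tbl['a'] = tbl['b']+5 = 5 → {'b': 0, 'g': 1, 's': 1, 'a': 5}
del 'b' → {'g': 1, 's': 1, 'a': 5}
tbl['u'] = 6 → {'g': 1, 's': 1, 'a': 5, 'u': 6}
tbl['s'] = tbl['g']+4 = 5 → {'g': 1, 's': 5, 'a': 5, 'u': 6}
tbl['f'] = tbl['a']+4 = 9 → {'g': 1, 's': 5, 'a': 5, 'u': 6, 'f': 9}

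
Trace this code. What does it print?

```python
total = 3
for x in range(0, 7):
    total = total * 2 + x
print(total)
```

504

x=0: total = 3*2+0 = 6
x=1: total = 6*2+1 = 13
x=2: total = 13*2+2 = 28
x=3: total = 28*2+3 = 59
x=4: total = 59*2+4 = 122
x=5: total = 122*2+5 = 249
x=6: total = 249*2+6 = 504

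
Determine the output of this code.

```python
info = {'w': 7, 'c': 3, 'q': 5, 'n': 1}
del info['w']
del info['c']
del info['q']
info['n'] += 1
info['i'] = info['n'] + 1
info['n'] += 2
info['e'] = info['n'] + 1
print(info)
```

{'n': 4, 'i': 3, 'e': 5}

del 'w' → {'c': 3, 'q': 5, 'n': 1}
del 'c' → {'q': 5, 'n': 1}
del 'q' → {'n': 1}
info['n'] = 1+1 = 2 → {'n': 2}
info['i'] = info['n']+1 = 3 → {'n': 2, 'i': 3}
info['n'] = 2+2 = 4 → {'n': 4, 'i': 3}
info['e'] = info['n']+1 = 5 → {'n': 4, 'i': 3, 'e': 5}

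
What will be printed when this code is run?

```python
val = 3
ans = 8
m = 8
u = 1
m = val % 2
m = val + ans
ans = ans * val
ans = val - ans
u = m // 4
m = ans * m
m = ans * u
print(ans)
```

-21

m = 3%2 = 1
m = 3+8 = 11
ans = 8*3 = 24
ans = 3-24 = -21
u = 11//4 = 2
m = (-21)*11 = -231
m = (-21)*2 = -42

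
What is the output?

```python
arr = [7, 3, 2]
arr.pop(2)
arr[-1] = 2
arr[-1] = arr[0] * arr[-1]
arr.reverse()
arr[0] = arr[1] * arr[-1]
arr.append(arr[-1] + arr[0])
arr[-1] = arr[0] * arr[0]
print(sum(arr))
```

2457

pop(2) removes 2 → [7, 3]
arr[-1] = 2 → [7, 2]
arr[-1] = arr[0]*arr[-1] = 7*2 = 14 → [7, 14]
reverse → [14, 7]
arr[0] = arr[1]*arr[-1] = 7*7 = 49 → [49, 7]
append arr[-1]+arr[0] = 7+49 = 56 → [49, 7, 56]
arr[-1] = arr[0]*arr[0] = 49*49 = 2401 → [49, 7, 2401]
sum = 2457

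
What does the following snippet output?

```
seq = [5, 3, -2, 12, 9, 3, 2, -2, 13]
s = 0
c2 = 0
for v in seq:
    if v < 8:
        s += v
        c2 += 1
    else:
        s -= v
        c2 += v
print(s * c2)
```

-1000

v=5: <8, s = 0+5 = 5; c2=1
v=3: <8, s = 5+3 = 8; c2=2
v=-2: <8, s = 8+(-2) = 6; c2=3
v=12: not <8, s = 6-12 = -6; c2=15
v=9: not <8, s = (-6)-9 = -15; c2=24
v=3: <8, s = (-15)+3 = -12; c2=25
v=2: <8, s = (-12)+2 = -10; c2=26
v=-2: <8, s = (-10)+(-2) = -12; c2=27
v=13: not <8, s = (-12)-13 = -25; c2=40
s*c2 = (-25)*40 = -1000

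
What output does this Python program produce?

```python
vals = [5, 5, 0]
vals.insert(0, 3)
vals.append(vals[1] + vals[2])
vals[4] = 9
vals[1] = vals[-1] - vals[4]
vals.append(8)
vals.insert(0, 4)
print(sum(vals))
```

29

insert 3 at 0 → [3, 5, 5, 0]
append vals[1]+vals[2] = 5+5 = 10 → [3, 5, 5, 0, 10]
vals[4] = 9 → [3, 5, 5, 0, 9]
vals[1] = vals[-1]-vals[4] = 9-9 = 0 → [3, 0, 5, 0, 9]
append 8 → [3, 0, 5, 0, 9, 8]
insert 4 at 0 → [4, 3, 0, 5, 0, 9, 8]
sum = 29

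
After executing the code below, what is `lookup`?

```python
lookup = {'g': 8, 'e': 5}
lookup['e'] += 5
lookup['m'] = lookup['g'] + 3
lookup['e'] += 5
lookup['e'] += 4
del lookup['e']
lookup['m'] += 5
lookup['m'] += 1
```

{'g': 8, 'm': 17}

lookup['e'] = 5+5 = 10 → {'g': 8, 'e': 10}
lookup['m'] = lookup['g']+3 = 11 → {'g': 8, 'e': 10, 'm': 11}
lookup['e'] = 10+5 = 15 → {'g': 8, 'e': 15, 'm': 11}
lookup['e'] = 15+4 = 19 → {'g': 8, 'e': 19, 'm': 11}
del 'e' → {'g': 8, 'm': 11}
lookup['m'] = 11+5 = 16 → {'g': 8, 'm': 16}
lookup['m'] = 16+1 = 17 → {'g': 8, 'm': 17}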